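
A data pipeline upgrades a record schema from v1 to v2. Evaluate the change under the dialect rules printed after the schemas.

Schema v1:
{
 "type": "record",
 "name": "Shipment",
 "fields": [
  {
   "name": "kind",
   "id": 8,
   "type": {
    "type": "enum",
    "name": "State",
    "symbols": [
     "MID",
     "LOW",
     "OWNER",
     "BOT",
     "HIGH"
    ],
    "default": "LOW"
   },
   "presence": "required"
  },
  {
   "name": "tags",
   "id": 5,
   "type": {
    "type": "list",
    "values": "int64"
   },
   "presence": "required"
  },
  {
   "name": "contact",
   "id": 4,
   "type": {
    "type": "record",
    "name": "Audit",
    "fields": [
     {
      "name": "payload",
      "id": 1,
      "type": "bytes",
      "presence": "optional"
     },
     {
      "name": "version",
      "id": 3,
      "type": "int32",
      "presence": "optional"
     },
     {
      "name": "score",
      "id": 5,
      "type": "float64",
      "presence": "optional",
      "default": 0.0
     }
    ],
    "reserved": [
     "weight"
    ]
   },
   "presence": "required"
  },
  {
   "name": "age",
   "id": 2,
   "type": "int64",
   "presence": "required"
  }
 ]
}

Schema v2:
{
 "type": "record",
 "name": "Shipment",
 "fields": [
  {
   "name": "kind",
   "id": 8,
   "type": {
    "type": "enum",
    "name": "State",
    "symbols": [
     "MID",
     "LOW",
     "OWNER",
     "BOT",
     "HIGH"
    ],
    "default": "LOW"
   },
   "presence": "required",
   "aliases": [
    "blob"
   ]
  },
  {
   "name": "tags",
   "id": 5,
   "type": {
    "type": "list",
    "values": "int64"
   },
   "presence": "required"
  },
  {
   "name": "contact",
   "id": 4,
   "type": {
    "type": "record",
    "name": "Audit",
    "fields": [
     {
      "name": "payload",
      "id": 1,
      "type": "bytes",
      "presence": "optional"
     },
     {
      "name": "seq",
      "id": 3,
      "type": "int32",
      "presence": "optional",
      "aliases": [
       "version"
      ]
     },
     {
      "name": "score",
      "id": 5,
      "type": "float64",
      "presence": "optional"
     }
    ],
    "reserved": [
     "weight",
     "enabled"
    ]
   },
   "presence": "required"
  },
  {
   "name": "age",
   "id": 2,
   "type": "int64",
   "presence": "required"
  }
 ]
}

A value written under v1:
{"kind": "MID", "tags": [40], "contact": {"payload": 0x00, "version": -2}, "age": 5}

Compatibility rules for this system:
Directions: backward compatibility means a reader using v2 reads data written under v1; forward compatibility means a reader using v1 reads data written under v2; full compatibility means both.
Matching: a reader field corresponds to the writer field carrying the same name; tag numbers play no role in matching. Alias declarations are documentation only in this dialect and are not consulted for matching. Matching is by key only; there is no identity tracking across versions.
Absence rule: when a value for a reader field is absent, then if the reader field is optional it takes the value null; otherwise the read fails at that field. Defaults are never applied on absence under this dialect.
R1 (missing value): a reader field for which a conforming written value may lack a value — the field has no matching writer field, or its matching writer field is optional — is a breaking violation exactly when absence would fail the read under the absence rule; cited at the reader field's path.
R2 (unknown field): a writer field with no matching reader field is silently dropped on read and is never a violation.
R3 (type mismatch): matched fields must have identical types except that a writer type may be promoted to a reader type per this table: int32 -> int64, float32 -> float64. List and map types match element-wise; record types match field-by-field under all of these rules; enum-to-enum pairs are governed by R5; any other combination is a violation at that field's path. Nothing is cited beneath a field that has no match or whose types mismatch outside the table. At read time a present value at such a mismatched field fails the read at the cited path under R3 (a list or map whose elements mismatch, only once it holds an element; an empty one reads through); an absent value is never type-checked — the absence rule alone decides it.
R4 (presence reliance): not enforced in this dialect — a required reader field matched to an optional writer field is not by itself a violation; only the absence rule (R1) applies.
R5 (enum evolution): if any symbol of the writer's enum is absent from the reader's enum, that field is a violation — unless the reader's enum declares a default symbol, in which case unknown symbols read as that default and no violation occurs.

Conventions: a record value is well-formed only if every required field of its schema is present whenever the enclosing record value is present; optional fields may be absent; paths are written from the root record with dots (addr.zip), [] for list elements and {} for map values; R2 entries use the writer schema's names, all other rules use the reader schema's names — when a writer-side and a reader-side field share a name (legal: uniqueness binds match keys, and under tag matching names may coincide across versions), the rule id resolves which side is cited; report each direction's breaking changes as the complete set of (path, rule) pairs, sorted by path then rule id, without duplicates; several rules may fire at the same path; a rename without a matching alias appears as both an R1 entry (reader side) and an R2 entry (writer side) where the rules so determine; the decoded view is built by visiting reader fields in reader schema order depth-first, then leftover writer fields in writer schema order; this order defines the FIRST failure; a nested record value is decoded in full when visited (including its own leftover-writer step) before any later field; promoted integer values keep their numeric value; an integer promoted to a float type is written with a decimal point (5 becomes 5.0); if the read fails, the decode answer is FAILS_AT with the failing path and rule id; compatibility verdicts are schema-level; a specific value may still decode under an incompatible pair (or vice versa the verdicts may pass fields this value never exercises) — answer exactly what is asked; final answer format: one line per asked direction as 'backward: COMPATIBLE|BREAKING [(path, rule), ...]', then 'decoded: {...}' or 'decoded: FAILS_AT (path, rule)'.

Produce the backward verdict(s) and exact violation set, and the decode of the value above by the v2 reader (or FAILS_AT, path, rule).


in Shipment below, arrows point writer -> reader
backward for Shipment (reader v2, writer v1):
  kind <- kind (State -> State, writer required)
  tags <- tags (list<int64> -> list<int64>, writer required)
  contact <- contact (Audit -> Audit, writer required)
  age <- age (int64 -> int64, writer required)
  contact.payload <- contact.payload (bytes -> bytes, writer optional)
  contact.seq: no writer match
  contact.score <- contact.score (float64 -> float64, writer optional)
  leftover writer field: contact.version
  => no violations; backward on Shipment: COMPATIBLE
migrating the Shipment value to v2:
  kind := "MID"
  tags := [40]
  contact.payload := 0x00
  contact.seq := null (not supplied -> null)
  contact.score := null (not supplied -> null)
  writer contact.version: unmatched, discarded
  age := 5
  => decoded: {"kind": "MID", "tags": [40], "contact": {"payload": 0x00, "seq": null, "score": null}, "age": 5}
diffs on Shipment not affecting the asked answer:
  field score in record Audit: default removed -> fires no rule on Shipment, leaving the asked answer as it is

backward: COMPATIBLE []; decoded: {"kind": "MID", "tags": [40], "contact": {"payload": 0x00, "seq": null, "score": null}, "age": 5}


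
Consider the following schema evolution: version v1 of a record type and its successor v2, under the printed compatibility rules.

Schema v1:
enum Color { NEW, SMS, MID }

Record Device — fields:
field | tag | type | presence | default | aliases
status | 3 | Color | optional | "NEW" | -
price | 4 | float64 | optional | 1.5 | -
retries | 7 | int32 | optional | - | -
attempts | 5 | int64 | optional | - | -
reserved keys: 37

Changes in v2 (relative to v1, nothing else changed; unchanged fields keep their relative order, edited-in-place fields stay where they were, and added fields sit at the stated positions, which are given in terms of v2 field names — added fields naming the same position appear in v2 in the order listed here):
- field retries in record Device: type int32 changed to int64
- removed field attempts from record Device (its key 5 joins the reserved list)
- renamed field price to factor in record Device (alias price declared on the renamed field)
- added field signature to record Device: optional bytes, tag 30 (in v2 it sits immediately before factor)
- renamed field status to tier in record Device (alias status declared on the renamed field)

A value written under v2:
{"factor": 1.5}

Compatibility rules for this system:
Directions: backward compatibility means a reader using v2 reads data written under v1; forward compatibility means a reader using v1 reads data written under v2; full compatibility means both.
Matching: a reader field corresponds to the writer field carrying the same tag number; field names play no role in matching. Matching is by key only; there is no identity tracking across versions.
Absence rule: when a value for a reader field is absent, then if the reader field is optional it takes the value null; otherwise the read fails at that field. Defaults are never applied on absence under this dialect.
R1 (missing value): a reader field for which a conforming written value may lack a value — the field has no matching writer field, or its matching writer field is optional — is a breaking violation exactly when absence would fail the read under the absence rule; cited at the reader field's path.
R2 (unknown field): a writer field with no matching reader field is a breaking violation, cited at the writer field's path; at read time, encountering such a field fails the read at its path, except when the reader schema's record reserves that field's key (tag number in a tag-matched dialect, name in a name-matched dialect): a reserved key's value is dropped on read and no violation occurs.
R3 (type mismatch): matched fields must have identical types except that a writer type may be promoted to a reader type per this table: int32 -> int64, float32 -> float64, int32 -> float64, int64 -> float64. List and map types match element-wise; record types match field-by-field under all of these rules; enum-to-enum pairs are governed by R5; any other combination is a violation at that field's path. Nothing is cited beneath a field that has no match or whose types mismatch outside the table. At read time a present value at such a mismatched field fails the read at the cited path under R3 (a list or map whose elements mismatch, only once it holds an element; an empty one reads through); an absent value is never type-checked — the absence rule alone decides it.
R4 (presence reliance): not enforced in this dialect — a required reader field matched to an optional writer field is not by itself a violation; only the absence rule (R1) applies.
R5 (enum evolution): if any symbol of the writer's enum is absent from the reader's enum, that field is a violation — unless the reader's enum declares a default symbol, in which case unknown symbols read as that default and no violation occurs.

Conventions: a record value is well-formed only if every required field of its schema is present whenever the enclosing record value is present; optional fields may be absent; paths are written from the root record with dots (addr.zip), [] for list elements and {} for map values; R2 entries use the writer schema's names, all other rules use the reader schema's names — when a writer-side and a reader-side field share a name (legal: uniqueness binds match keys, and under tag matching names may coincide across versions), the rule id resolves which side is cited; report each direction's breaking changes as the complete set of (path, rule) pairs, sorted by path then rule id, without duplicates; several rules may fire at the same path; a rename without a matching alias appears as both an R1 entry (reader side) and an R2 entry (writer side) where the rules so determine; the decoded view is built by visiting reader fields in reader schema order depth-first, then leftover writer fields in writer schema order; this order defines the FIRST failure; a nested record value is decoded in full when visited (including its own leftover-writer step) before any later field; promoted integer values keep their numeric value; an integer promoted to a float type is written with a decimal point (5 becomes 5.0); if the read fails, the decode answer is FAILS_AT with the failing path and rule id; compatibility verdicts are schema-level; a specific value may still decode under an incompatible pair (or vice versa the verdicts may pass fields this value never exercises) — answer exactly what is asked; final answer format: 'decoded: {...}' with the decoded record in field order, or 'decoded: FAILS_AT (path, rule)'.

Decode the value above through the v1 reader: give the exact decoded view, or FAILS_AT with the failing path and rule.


decoded: {"status": null, "price": 1.5, "retries": null, "attempts": null}

each type pair in Device: writer, then reader
decode walk for Device under reader schema v1:
  status := null (not supplied -> null)
  price := 1.5 (from writer factor)
  retries := null (not supplied -> null)
  attempts := null (not supplied -> null)
  => decoded: {"status": null, "price": 1.5, "retries": null, "attempts": null}
diffs on Device not affecting the asked answer:
  field retries in record Device: type int32 changed to int64 -> changes Device's schema-level verdicts only — the decode of this value is the same
  removed field attempts from record Device (its key 5 joins the reserved list) -> fires no rule on Device under this dialect and leaves the result unchanged
  renamed field price to factor in record Device (alias price declared on the renamed field) -> fires no rule on Device under this dialect and leaves the result unchanged
  added field signature to record Device: optional bytes, tag 30 (in v2 it sits immediately before factor) -> changes Device's schema-level verdicts only — the decode of this value is the same
  renamed field status to tier in record Device (alias status declared on the renamed field) -> fires no rule on Device under this dialect and leaves the result unchanged


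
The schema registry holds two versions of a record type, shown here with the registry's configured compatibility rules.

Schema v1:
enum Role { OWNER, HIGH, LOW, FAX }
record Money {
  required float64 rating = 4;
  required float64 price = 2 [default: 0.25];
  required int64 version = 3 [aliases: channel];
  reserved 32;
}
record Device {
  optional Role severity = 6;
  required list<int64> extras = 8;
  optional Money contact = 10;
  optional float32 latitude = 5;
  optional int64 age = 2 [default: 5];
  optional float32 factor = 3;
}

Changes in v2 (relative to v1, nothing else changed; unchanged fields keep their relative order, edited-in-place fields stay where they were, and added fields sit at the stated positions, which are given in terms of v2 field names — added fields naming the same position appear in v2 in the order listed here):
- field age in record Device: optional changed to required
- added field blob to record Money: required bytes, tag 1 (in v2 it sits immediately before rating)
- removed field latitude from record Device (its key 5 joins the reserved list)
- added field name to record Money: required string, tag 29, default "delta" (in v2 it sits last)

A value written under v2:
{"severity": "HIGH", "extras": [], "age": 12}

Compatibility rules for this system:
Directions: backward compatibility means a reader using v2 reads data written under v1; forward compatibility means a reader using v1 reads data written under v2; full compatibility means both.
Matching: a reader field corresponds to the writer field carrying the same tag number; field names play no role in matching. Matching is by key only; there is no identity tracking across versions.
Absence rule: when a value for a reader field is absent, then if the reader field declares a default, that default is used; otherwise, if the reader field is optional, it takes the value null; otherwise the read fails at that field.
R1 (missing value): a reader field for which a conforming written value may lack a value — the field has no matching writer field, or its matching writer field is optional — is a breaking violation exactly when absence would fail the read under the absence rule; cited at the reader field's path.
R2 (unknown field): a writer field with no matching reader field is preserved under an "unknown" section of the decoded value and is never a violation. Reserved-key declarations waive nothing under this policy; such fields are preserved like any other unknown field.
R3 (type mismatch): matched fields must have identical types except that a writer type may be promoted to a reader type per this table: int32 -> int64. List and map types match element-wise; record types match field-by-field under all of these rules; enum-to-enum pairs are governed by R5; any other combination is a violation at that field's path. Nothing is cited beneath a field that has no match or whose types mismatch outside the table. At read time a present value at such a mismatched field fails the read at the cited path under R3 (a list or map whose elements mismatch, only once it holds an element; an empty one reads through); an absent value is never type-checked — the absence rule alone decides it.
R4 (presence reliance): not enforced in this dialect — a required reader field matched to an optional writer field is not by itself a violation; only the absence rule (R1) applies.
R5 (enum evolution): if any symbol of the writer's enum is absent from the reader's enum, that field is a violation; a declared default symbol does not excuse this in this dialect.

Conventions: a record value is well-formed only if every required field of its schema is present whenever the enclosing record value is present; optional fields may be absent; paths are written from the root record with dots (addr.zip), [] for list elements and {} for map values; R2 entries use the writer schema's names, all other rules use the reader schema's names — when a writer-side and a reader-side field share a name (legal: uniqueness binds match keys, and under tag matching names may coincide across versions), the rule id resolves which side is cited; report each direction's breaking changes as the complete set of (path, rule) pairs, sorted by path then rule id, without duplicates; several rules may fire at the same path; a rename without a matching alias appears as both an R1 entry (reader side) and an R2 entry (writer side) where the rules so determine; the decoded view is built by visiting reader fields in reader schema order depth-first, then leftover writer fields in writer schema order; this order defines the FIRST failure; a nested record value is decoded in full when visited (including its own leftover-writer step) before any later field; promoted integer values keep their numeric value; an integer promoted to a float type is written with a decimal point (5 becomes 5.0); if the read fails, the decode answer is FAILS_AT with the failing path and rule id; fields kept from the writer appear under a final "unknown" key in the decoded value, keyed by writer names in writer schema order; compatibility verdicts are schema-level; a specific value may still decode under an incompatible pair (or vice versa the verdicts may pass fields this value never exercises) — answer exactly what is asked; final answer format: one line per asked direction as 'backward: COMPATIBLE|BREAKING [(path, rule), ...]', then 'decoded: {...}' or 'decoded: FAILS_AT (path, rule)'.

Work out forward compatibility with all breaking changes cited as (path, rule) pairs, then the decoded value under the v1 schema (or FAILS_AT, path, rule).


in Device below, arrows point writer -> reader
forward pass over Device, reader schema v1, writer schema v2:
  writer optional, Role -> Role: reader severity maps from writer severity
  writer required, list<int64> -> list<int64>: reader extras maps from writer extras
  writer optional, Money -> Money: reader contact maps from writer contact
  no writer field matches reader latitude
  writer required, int64 -> int64: reader age maps from writer age
  writer optional, float32 -> float32: reader factor maps from writer factor
  writer required, float64 -> float64: reader contact.rating maps from writer contact.rating
  writer required, float64 -> float64: reader contact.price maps from writer contact.price
  writer required, int64 -> int64: reader contact.version maps from writer contact.version
  contact.blob (writer side), unknown to reader
  contact.name (writer side), unknown to reader
  nothing fires on Device: forward is COMPATIBLE
decoding the Device value with the v1 reader:
  severity := "HIGH"
  extras := []
  contact := null (not supplied -> null)
  latitude := null (not supplied -> null)
  age := 12
  factor := null (not supplied -> null)
  => decoded: {"severity": "HIGH", "extras": [], "contact": null, "latitude": null, "age": 12, "factor": null}
diffs on Device not affecting the asked answer:
  field age in record Device: optional changed to required -> triggers nothing under Device's printed rules — same verdict
  added field name to record Money: required string, tag 29, default "delta" (in v2 it sits last) -> triggers nothing under Device's printed rules — same verdict
  removed field latitude from record Device (its key 5 joins the reserved list) -> triggers nothing under Device's printed rules — same verdict
  added field blob to record Money: required bytes, tag 1 (in v2 it sits immediately before rating) -> fires only in the backward direction of Device, which is not asked here

forward: COMPATIBLE []; decoded: {"severity": "HIGH", "extras": [], "contact": null, "latitude": null, "age": 12, "factor": null}


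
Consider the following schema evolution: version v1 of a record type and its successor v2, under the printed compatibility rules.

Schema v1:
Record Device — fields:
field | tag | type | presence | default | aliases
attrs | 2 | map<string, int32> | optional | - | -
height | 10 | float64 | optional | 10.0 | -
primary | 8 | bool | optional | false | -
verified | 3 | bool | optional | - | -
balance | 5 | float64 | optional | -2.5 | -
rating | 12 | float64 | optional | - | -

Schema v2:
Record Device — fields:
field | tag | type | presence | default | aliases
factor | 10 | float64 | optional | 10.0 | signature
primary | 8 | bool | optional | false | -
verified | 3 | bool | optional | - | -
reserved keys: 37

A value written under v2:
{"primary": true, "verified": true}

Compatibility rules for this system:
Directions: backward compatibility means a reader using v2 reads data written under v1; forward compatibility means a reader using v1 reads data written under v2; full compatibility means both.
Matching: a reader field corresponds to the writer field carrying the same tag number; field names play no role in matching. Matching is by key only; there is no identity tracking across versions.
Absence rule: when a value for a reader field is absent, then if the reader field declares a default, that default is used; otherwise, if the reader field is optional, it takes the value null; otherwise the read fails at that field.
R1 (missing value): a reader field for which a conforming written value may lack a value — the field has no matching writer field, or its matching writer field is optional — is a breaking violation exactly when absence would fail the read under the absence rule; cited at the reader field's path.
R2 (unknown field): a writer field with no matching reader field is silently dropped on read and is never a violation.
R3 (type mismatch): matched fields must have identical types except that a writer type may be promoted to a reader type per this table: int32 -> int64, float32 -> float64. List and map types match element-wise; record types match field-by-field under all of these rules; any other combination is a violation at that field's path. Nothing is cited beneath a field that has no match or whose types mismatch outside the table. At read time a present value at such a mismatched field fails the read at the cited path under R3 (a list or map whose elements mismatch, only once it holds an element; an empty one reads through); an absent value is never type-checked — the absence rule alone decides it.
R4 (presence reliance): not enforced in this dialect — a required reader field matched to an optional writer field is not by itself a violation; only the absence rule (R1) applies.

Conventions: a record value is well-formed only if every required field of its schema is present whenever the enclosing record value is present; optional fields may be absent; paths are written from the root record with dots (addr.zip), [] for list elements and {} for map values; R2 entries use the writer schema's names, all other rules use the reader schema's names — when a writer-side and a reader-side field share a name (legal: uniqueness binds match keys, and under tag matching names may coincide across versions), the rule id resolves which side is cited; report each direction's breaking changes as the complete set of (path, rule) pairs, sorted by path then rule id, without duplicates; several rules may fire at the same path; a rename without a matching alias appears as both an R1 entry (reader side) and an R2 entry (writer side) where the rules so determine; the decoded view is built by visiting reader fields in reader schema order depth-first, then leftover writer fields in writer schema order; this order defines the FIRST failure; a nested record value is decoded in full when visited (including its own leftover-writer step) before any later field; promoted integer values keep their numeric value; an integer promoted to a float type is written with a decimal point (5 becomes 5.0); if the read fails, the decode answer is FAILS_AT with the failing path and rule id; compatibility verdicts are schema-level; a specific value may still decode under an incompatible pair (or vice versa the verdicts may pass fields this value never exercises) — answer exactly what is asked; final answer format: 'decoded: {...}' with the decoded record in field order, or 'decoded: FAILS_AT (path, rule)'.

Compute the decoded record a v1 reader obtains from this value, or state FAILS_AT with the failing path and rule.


decoded: {"attrs": null, "height": 10.0, "primary": true, "verified": true, "balance": -2.5, "rating": null}

the writer's type comes first in each Device pair
decode walk for Device under reader schema v1:
  attrs := null (not supplied -> null)
  height := 10.0 (no value, default fills)
  primary := true
  verified := true
  balance := -2.5 (no value, default fills)
  rating := null (not supplied -> null)
  => decoded: {"attrs": null, "height": 10.0, "primary": true, "verified": true, "balance": -2.5, "rating": null}
the rest of the Device diff is inert for this question:
  removed field rating from record Device -> triggers nothing under the printed rules; the Device answer is the same either way
  removed field attrs from record Device -> triggers nothing under the printed rules; the Device answer is the same either way
  renamed field height to factor in record Device -> triggers nothing under the printed rules; the Device answer is the same either way
  removed field balance from record Device -> triggers nothing under the printed rules; the Device answer is the same either way


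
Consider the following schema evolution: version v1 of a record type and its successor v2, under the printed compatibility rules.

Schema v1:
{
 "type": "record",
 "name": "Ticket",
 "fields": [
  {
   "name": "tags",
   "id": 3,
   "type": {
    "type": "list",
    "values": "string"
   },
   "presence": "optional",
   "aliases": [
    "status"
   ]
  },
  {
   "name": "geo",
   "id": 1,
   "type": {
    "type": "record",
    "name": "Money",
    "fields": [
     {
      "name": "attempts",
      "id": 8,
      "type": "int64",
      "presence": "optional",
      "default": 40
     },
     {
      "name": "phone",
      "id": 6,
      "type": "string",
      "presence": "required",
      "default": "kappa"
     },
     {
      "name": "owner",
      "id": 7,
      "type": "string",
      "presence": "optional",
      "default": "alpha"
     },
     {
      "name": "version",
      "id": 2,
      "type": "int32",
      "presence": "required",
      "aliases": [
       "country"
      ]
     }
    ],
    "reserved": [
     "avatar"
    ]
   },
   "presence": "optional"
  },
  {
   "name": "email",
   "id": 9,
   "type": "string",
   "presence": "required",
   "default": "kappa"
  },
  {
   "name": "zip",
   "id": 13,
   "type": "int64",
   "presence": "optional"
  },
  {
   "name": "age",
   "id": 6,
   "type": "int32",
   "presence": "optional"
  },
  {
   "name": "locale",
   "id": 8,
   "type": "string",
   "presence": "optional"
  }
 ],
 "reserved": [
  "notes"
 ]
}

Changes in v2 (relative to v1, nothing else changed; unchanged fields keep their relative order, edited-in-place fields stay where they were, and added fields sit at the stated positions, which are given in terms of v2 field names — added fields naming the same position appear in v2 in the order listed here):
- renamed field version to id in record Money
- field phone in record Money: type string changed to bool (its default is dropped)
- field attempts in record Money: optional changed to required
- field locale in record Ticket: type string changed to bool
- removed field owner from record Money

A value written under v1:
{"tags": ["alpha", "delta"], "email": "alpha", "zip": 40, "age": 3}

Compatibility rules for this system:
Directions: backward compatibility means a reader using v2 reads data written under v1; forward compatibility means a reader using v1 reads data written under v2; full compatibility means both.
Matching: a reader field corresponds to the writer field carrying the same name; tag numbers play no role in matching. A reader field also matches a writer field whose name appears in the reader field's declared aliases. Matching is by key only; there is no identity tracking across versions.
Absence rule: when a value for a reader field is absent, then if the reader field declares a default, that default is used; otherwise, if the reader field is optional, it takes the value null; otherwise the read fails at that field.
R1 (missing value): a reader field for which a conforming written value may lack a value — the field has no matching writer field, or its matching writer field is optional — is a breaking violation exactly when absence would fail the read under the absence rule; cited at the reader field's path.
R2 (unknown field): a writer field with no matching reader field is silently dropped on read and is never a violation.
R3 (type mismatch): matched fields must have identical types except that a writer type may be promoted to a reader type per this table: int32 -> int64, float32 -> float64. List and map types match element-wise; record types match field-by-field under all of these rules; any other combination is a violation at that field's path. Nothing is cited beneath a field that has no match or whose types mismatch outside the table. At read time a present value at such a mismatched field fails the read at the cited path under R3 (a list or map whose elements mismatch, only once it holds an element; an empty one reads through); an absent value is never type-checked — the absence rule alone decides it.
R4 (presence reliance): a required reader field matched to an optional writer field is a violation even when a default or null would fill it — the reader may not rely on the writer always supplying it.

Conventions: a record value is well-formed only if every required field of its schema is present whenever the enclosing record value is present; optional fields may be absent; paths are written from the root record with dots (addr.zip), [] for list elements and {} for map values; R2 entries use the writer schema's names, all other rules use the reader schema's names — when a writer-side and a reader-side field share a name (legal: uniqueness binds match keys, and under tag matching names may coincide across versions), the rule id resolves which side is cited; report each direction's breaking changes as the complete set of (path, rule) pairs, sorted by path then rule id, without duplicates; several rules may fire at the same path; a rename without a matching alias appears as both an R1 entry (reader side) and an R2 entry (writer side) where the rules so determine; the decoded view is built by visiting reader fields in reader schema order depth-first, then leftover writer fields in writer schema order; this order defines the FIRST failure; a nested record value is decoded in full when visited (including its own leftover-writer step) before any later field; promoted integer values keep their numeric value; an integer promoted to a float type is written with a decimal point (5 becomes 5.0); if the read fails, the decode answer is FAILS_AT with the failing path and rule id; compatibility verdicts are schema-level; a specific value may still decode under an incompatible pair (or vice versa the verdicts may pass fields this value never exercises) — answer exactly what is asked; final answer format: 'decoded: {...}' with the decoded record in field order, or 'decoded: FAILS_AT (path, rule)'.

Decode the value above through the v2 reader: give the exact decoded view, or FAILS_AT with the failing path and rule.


decoded: {"tags": ["alpha", "delta"], "geo": null, "email": "alpha", "zip": 40, "age": 3, "locale": null}

in Ticket below, arrows point writer -> reader
decode (reader v2):
  tags := ["alpha", "delta"]
  geo := null (not supplied -> null)
  email := "alpha"
  zip := 40
  age := 3
  locale := null (not supplied -> null)
  => decoded: {"tags": ["alpha", "delta"], "geo": null, "email": "alpha", "zip": 40, "age": 3, "locale": null}
the rest of the Ticket diff is inert for this question:
  renamed field version to id in record Money -> schema-level compatibility only; this Ticket value's decode is unchanged
  field phone in record Money: type string changed to bool (its default is dropped) -> schema-level compatibility only; this Ticket value's decode is unchanged
  field attempts in record Money: optional changed to required -> schema-level compatibility only; this Ticket value's decode is unchanged
  field locale in record Ticket: type string changed to bool -> schema-level compatibility only; this Ticket value's decode is unchanged
  removed field owner from record Money -> no rule fires on it and the decoded Ticket view is identical with or without it


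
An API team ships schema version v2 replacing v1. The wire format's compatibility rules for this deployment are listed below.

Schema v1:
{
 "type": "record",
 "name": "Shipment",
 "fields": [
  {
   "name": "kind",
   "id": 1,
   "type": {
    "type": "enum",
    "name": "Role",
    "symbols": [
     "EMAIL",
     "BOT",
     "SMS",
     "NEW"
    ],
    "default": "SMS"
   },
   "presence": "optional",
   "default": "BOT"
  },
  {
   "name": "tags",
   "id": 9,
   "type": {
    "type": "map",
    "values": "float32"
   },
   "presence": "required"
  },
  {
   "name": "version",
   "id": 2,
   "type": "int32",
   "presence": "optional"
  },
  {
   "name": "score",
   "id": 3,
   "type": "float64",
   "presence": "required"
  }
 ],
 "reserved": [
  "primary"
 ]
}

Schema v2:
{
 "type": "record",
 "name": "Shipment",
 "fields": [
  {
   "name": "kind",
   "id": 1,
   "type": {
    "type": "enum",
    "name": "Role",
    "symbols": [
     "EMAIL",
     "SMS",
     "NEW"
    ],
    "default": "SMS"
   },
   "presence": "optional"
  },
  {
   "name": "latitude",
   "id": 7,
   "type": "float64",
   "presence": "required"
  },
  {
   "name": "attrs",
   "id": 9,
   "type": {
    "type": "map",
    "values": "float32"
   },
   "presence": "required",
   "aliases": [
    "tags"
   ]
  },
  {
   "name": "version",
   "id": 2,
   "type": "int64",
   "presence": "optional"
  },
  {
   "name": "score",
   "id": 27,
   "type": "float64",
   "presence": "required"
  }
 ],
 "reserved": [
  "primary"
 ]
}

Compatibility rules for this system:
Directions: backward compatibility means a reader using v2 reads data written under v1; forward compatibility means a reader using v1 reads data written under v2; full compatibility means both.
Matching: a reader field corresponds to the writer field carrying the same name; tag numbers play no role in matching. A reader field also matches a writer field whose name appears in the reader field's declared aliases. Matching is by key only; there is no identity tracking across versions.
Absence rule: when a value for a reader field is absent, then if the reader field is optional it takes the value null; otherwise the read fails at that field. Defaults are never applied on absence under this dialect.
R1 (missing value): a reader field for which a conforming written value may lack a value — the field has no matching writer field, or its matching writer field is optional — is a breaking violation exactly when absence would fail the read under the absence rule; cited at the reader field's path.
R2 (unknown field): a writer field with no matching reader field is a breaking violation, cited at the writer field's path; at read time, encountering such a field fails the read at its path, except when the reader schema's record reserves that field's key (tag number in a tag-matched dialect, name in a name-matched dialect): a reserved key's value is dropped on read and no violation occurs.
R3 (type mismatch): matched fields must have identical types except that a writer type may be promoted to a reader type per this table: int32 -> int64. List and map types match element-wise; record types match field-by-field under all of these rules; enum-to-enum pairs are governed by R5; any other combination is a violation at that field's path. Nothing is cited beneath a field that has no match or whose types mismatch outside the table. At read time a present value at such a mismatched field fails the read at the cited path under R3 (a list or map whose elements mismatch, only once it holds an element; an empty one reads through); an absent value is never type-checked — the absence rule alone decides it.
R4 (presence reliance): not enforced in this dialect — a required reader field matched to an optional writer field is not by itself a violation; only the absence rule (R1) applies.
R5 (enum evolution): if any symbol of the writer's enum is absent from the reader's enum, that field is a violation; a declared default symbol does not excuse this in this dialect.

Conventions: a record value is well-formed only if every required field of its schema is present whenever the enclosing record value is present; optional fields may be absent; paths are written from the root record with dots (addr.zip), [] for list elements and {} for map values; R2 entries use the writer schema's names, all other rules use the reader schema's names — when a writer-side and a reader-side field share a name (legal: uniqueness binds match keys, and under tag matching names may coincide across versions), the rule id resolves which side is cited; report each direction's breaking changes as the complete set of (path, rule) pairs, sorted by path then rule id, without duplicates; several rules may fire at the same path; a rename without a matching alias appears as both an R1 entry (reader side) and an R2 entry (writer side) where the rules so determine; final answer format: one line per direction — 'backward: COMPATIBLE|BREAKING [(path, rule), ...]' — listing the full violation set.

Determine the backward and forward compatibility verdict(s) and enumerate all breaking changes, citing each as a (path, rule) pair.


backward: BREAKING [(kind, R5), (latitude, R1)]; forward: BREAKING [(attrs, R2), (latitude, R2), (tags, R1), (version, R3)]

the writer's type comes first in each Shipment pair
backward pass over Shipment, reader schema v2, writer schema v1:
  Role -> Role, writer optional: kind aligns to kind
  no writer field matches reader latitude
  map<string, float32> -> map<string, float32>, writer required: attrs aligns to tags
  int32 -> int64, writer optional: version aligns to version
  float64 -> float64, writer required: score aligns to score
  breaking: (kind, R5)
  breaking: (latitude, R1)
  => 2 violation(s): backward is BREAKING for Shipment
forward pass over Shipment, reader schema v1, writer schema v2:
  Role -> Role, writer optional: kind aligns to kind
  no writer field matches reader tags
  int64 -> int32, writer optional: version aligns to version
  float64 -> float64, writer required: score aligns to score
  writer field latitude has no reader counterpart
  writer field attrs has no reader counterpart
  breaking: (attrs, R2)
  breaking: (latitude, R2)
  breaking: (tags, R1)
  breaking: (version, R3)
  => 4 violation(s): forward is BREAKING for Shipment
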